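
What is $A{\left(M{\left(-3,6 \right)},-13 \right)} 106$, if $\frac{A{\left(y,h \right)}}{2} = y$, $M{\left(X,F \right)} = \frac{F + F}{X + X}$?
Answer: $-424$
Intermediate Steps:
$M{\left(X,F \right)} = \frac{F}{X}$ ($M{\left(X,F \right)} = \frac{2 F}{2 X} = 2 F \frac{1}{2 X} = \frac{F}{X}$)
$A{\left(y,h \right)} = 2 y$
$A{\left(M{\left(-3,6 \right)},-13 \right)} 106 = 2 \frac{6}{-3} \cdot 106 = 2 \cdot 6 \left(- \frac{1}{3}\right) 106 = 2 \left(-2\right) 106 = \left(-4\right) 106 = -424$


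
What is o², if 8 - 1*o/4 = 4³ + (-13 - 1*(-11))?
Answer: 46656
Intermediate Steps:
o = -216 (o = 32 - 4*(4³ + (-13 - 1*(-11))) = 32 - 4*(64 + (-13 + 11)) = 32 - 4*(64 - 2) = 32 - 4*62 = 32 - 248 = -216)
o² = (-216)² = 46656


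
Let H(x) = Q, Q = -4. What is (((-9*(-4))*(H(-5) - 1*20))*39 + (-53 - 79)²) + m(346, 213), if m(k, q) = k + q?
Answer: -15713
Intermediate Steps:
H(x) = -4
(((-9*(-4))*(H(-5) - 1*20))*39 + (-53 - 79)²) + m(346, 213) = (((-9*(-4))*(-4 - 1*20))*39 + (-53 - 79)²) + (346 + 213) = ((36*(-4 - 20))*39 + (-132)²) + 559 = ((36*(-24))*39 + 17424) + 559 = (-864*39 + 17424) + 559 = (-33696 + 17424) + 559 = -16272 + 559 = -15713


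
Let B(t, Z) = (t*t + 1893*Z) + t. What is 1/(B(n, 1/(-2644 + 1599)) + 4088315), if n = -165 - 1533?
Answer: 1045/7283461052 ≈ 1.4348e-7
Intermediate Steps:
n = -1698
B(t, Z) = t + t² + 1893*Z (B(t, Z) = (t² + 1893*Z) + t = t + t² + 1893*Z)
1/(B(n, 1/(-2644 + 1599)) + 4088315) = 1/((-1698 + (-1698)² + 1893/(-2644 + 1599)) + 4088315) = 1/((-1698 + 2883204 + 1893/(-1045)) + 4088315) = 1/((-1698 + 2883204 + 1893*(-1/1045)) + 4088315) = 1/((-1698 + 2883204 - 1893/1045) + 4088315) = 1/(3011171877/1045 + 4088315) = 1/(7283461052/1045) = 1045/7283461052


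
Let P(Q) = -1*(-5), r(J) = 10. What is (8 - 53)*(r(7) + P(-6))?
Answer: -675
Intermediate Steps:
P(Q) = 5
(8 - 53)*(r(7) + P(-6)) = (8 - 53)*(10 + 5) = -45*15 = -675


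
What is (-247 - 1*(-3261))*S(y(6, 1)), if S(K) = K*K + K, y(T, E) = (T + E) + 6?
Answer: 548548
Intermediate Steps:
y(T, E) = 6 + E + T (y(T, E) = (E + T) + 6 = 6 + E + T)
S(K) = K + K**2 (S(K) = K**2 + K = K + K**2)
(-247 - 1*(-3261))*S(y(6, 1)) = (-247 - 1*(-3261))*((6 + 1 + 6)*(1 + (6 + 1 + 6))) = (-247 + 3261)*(13*(1 + 13)) = 3014*(13*14) = 3014*182 = 548548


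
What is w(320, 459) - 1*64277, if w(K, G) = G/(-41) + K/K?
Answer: -2635775/41 ≈ -64287.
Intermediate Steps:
w(K, G) = 1 - G/41 (w(K, G) = G*(-1/41) + 1 = -G/41 + 1 = 1 - G/41)
w(320, 459) - 1*64277 = (1 - 1/41*459) - 1*64277 = (1 - 459/41) - 64277 = -418/41 - 64277 = -2635775/41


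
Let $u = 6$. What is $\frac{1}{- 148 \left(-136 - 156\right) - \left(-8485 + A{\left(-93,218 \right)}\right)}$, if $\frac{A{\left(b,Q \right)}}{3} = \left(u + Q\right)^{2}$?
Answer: $- \frac{1}{98827} \approx -1.0119 \cdot 10^{-5}$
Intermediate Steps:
$A{\left(b,Q \right)} = 3 \left(6 + Q\right)^{2}$
$\frac{1}{- 148 \left(-136 - 156\right) - \left(-8485 + A{\left(-93,218 \right)}\right)} = \frac{1}{- 148 \left(-136 - 156\right) + \left(8485 - 3 \left(6 + 218\right)^{2}\right)} = \frac{1}{\left(-148\right) \left(-292\right) + \left(8485 - 3 \cdot 224^{2}\right)} = \frac{1}{43216 + \left(8485 - 3 \cdot 50176\right)} = \frac{1}{43216 + \left(8485 - 150528\right)} = \frac{1}{43216 - 142043} = \frac{1}{-98827} = - \frac{1}{98827}$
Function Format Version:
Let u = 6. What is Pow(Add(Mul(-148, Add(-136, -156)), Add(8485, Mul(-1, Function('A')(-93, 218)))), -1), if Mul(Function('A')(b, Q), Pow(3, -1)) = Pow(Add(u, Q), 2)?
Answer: Rational(-1, 98827) ≈ -1.0119e-5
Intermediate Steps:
Function('A')(b, Q) = Mul(3, Pow(Add(6, Q), 2))
Pow(Add(Mul(-148, Add(-136, -156)), Add(8485, Mul(-1, Function('A')(-93, 218)))), -1) = Pow(Add(Mul(-148, Add(-136, -156)), Add(8485, Mul(-1, Mul(3, Pow(Add(6, 218), 2))))), -1) = Pow(Add(Mul(-148, -292), Add(8485, Mul(-1, Mul(3, Pow(224, 2))))), -1) = Pow(Add(43216, Add(8485, Mul(-1, Mul(3, 50176)))), -1) = Pow(Add(43216, Add(8485, Mul(-1, 150528))), -1) = Pow(Add(43216, Add(8485, -150528)), -1) = Pow(Add(43216, -142043), -1) = Pow(-98827, -1) = Rational(-1, 98827)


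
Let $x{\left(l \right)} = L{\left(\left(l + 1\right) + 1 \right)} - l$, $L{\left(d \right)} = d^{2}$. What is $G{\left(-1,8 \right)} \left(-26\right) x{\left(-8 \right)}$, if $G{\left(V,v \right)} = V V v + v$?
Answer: $-18304$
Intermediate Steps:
$G{\left(V,v \right)} = v + v V^{2}$ ($G{\left(V,v \right)} = V^{2} v + v = v V^{2} + v = v + v V^{2}$)
$x{\left(l \right)} = \left(2 + l\right)^{2} - l$ ($x{\left(l \right)} = \left(\left(l + 1\right) + 1\right)^{2} - l = \left(\left(1 + l\right) + 1\right)^{2} - l = \left(2 + l\right)^{2} - l$)
$G{\left(-1,8 \right)} \left(-26\right) x{\left(-8 \right)} = 8 \left(1 + \left(-1\right)^{2}\right) \left(-26\right) \left(\left(2 - 8\right)^{2} - -8\right) = 8 \left(1 + 1\right) \left(-26\right) \left(\left(-6\right)^{2} + 8\right) = 8 \cdot 2 \left(-26\right) \left(36 + 8\right) = 16 \left(-26\right) 44 = \left(-416\right) 44 = -18304$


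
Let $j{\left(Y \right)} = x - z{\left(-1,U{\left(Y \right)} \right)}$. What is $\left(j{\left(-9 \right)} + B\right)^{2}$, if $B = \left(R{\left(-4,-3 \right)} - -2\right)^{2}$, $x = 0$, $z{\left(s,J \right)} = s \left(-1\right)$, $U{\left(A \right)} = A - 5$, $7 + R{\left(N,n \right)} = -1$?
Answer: $1225$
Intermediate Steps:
$R{\left(N,n \right)} = -8$ ($R{\left(N,n \right)} = -7 - 1 = -8$)
$U{\left(A \right)} = -5 + A$ ($U{\left(A \right)} = A - 5 = -5 + A$)
$z{\left(s,J \right)} = - s$
$j{\left(Y \right)} = -1$ ($j{\left(Y \right)} = 0 - \left(-1\right) \left(-1\right) = 0 - 1 = -1$)
$B = 36$ ($B = \left(-8 - -2\right)^{2} = \left(-8 + 2\right)^{2} = \left(-6\right)^{2} = 36$)
$\left(j{\left(-9 \right)} + B\right)^{2} = \left(-1 + 36\right)^{2} = 35^{2} = 1225$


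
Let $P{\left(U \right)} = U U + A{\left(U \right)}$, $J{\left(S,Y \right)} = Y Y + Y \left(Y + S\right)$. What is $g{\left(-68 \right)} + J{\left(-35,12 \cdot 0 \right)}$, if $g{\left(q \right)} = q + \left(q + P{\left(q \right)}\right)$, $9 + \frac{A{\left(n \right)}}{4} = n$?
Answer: $4180$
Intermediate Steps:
$A{\left(n \right)} = -36 + 4 n$
$J{\left(S,Y \right)} = Y^{2} + Y \left(S + Y\right)$
$P{\left(U \right)} = -36 + U^{2} + 4 U$ ($P{\left(U \right)} = U U + \left(-36 + 4 U\right) = U^{2} + \left(-36 + 4 U\right) = -36 + U^{2} + 4 U$)
$g{\left(q \right)} = -36 + q^{2} + 6 q$ ($g{\left(q \right)} = q + \left(q + \left(-36 + q^{2} + 4 q\right)\right) = q + \left(-36 + q^{2} + 5 q\right) = -36 + q^{2} + 6 q$)
$g{\left(-68 \right)} + J{\left(-35,12 \cdot 0 \right)} = \left(-36 + \left(-68\right)^{2} + 6 \left(-68\right)\right) + 12 \cdot 0 \left(-35 + 2 \cdot 12 \cdot 0\right) = \left(-36 + 4624 - 408\right) + 0 \left(-35 + 2 \cdot 0\right) = 4180 + 0 \left(-35 + 0\right) = 4180 + 0 \left(-35\right) = 4180 + 0 = 4180$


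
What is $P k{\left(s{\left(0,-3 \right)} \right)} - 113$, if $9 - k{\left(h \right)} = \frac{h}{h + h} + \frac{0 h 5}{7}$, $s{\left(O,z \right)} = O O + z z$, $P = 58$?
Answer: $380$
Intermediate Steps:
$s{\left(O,z \right)} = O^{2} + z^{2}$
$k{\left(h \right)} = \frac{17}{2}$ ($k{\left(h \right)} = 9 - \left(\frac{h}{h + h} + \frac{0 h 5}{7}\right) = 9 - \left(\frac{h}{2 h} + 0 \cdot 5 \cdot \frac{1}{7}\right) = 9 - \left(h \frac{1}{2 h} + 0 \cdot \frac{1}{7}\right) = 9 - \left(\frac{1}{2} + 0\right) = 9 - \frac{1}{2} = \frac{17}{2}$)
$P k{\left(s{\left(0,-3 \right)} \right)} - 113 = 58 \cdot \frac{17}{2} - 113 = 493 - 113 = 380$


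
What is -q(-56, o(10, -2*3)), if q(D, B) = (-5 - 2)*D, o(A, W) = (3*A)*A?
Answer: -392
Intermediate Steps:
o(A, W) = 3*A**2
q(D, B) = -7*D
-q(-56, o(10, -2*3)) = -(-7)*(-56) = -1*392 = -392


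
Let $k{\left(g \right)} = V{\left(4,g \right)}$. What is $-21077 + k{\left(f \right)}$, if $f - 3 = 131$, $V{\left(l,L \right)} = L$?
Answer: $-20943$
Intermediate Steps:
$f = 134$ ($f = 3 + 131 = 134$)
$k{\left(g \right)} = g$
$-21077 + k{\left(f \right)} = -21077 + 134 = -20943$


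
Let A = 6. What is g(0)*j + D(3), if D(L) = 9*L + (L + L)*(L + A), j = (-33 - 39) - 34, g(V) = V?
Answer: 81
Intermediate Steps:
j = -106 (j = -72 - 34 = -106)
D(L) = 9*L + 2*L*(6 + L) (D(L) = 9*L + (L + L)*(L + 6) = 9*L + (2*L)*(6 + L) = 9*L + 2*L*(6 + L))
g(0)*j + D(3) = 0*(-106) + 3*(21 + 2*3) = 0 + 3*(21 + 6) = 0 + 3*27 = 0 + 81 = 81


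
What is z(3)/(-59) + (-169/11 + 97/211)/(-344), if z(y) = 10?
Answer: -742914/5888377 ≈ -0.12617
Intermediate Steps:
z(3)/(-59) + (-169/11 + 97/211)/(-344) = 10/(-59) + (-169/11 + 97/211)/(-344) = 10*(-1/59) + (-169*1/11 + 97*(1/211))*(-1/344) = -10/59 + (-169/11 + 97/211)*(-1/344) = -10/59 - 34592/2321*(-1/344) = -10/59 + 4324/99803 = -742914/5888377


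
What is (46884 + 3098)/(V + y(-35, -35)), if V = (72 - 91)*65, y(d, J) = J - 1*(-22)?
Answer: -24991/624 ≈ -40.050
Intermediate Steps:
y(d, J) = 22 + J (y(d, J) = J + 22 = 22 + J)
V = -1235 (V = -19*65 = -1235)
(46884 + 3098)/(V + y(-35, -35)) = (46884 + 3098)/(-1235 + (22 - 35)) = 49982/(-1235 - 13) = 49982/(-1248) = 49982*(-1/1248) = -24991/624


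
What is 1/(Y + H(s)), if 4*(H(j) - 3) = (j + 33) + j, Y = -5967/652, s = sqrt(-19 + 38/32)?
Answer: 62592/264173 - 212552*I*sqrt(285)/15057861 ≈ 0.23694 - 0.2383*I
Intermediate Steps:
s = I*sqrt(285)/4 (s = sqrt(-19 + 38*(1/32)) = sqrt(-19 + 19/16) = sqrt(-285/16) = I*sqrt(285)/4 ≈ 4.2205*I)
Y = -5967/652 (Y = -5967*1/652 = -5967/652 ≈ -9.1518)
H(j) = 45/4 + j/2 (H(j) = 3 + ((j + 33) + j)/4 = 3 + ((33 + j) + j)/4 = 3 + (33 + 2*j)/4 = 3 + (33/4 + j/2) = 45/4 + j/2)
1/(Y + H(s)) = 1/(-5967/652 + (45/4 + (I*sqrt(285)/4)/2)) = 1/(-5967/652 + (45/4 + I*sqrt(285)/8)) = 1/(342/163 + I*sqrt(285)/8)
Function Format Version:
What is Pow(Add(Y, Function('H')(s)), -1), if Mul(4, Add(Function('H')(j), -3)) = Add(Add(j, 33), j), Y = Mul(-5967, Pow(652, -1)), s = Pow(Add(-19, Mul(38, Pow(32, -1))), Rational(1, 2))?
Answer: Add(Rational(62592, 264173), Mul(Rational(-212552, 15057861), I, Pow(285, Rational(1, 2)))) ≈ Add(0.23694, Mul(-0.23830, I))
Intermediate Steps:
s = Mul(Rational(1, 4), I, Pow(285, Rational(1, 2))) (s = Pow(Add(-19, Mul(38, Rational(1, 32))), Rational(1, 2)) = Pow(Add(-19, Rational(19, 16)), Rational(1, 2)) = Pow(Rational(-285, 16), Rational(1, 2)) = Mul(Rational(1, 4), I, Pow(285, Rational(1, 2))) ≈ Mul(4.2205, I))
Y = Rational(-5967, 652) (Y = Mul(-5967, Rational(1, 652)) = Rational(-5967, 652) ≈ -9.1518)
Function('H')(j) = Add(Rational(45, 4), Mul(Rational(1, 2), j)) (Function('H')(j) = Add(3, Mul(Rational(1, 4), Add(Add(j, 33), j))) = Add(3, Mul(Rational(1, 4), Add(Add(33, j), j))) = Add(3, Mul(Rational(1, 4), Add(33, Mul(2, j)))) = Add(3, Add(Rational(33, 4), Mul(Rational(1, 2), j))) = Add(Rational(45, 4), Mul(Rational(1, 2), j)))
Pow(Add(Y, Function('H')(s)), -1) = Pow(Add(Rational(-5967, 652), Add(Rational(45, 4), Mul(Rational(1, 2), Mul(Rational(1, 4), I, Pow(285, Rational(1, 2)))))), -1) = Pow(Add(Rational(-5967, 652), Add(Rational(45, 4), Mul(Rational(1, 8), I, Pow(285, Rational(1, 2))))), -1) = Pow(Add(Rational(342, 163), Mul(Rational(1, 8), I, Pow(285, Rational(1, 2)))), -1)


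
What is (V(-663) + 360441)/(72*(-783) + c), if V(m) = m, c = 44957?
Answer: -359778/11419 ≈ -31.507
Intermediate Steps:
(V(-663) + 360441)/(72*(-783) + c) = (-663 + 360441)/(72*(-783) + 44957) = 359778/(-56376 + 44957) = 359778/(-11419) = 359778*(-1/11419) = -359778/11419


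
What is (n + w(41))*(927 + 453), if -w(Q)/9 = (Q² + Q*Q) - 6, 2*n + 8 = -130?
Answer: -41776740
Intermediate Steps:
n = -69 (n = -4 + (½)*(-130) = -4 - 65 = -69)
w(Q) = 54 - 18*Q² (w(Q) = -9*((Q² + Q*Q) - 6) = -9*((Q² + Q²) - 6) = -9*(2*Q² - 6) = -9*(-6 + 2*Q²) = 54 - 18*Q²)
(n + w(41))*(927 + 453) = (-69 + (54 - 18*41²))*(927 + 453) = (-69 + (54 - 18*1681))*1380 = (-69 + (54 - 30258))*1380 = (-69 - 30204)*1380 = -30273*1380 = -41776740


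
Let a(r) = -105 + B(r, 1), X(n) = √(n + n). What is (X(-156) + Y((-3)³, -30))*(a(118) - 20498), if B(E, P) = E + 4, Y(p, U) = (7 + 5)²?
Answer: -2949264 - 40962*I*√78 ≈ -2.9493e+6 - 3.6177e+5*I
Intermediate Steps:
Y(p, U) = 144 (Y(p, U) = 12² = 144)
X(n) = √2*√n (X(n) = √(2*n) = √2*√n)
B(E, P) = 4 + E
a(r) = -101 + r (a(r) = -105 + (4 + r) = -101 + r)
(X(-156) + Y((-3)³, -30))*(a(118) - 20498) = (√2*√(-156) + 144)*((-101 + 118) - 20498) = (√2*(2*I*√39) + 144)*(17 - 20498) = (2*I*√78 + 144)*(-20481) = (144 + 2*I*√78)*(-20481) = -2949264 - 40962*I*√78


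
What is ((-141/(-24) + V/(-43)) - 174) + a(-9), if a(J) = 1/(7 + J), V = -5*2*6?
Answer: -57527/344 ≈ -167.23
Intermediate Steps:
V = -60 (V = -10*6 = -60)
((-141/(-24) + V/(-43)) - 174) + a(-9) = ((-141/(-24) - 60/(-43)) - 174) + 1/(7 - 9) = ((-141*(-1/24) - 60*(-1/43)) - 174) + 1/(-2) = ((47/8 + 60/43) - 174) - 1/2 = (2501/344 - 174) - 1/2 = -57355/344 - 1/2 = -57527/344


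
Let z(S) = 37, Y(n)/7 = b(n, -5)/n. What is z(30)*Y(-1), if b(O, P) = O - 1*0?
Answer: 259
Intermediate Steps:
b(O, P) = O (b(O, P) = O + 0 = O)
Y(n) = 7 (Y(n) = 7*(n/n) = 7*1 = 7)
z(30)*Y(-1) = 37*7 = 259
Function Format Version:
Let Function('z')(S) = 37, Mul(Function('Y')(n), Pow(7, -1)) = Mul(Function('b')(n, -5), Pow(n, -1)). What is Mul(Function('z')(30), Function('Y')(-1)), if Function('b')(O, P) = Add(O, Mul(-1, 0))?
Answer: 259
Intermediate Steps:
Function('b')(O, P) = O (Function('b')(O, P) = Add(O, 0) = O)
Function('Y')(n) = 7 (Function('Y')(n) = Mul(7, Mul(n, Pow(n, -1))) = Mul(7, 1) = 7)
Mul(Function('z')(30), Function('Y')(-1)) = Mul(37, 7) = 259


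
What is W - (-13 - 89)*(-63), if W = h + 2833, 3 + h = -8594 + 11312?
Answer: -878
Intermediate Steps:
h = 2715 (h = -3 + (-8594 + 11312) = -3 + 2718 = 2715)
W = 5548 (W = 2715 + 2833 = 5548)
W - (-13 - 89)*(-63) = 5548 - (-13 - 89)*(-63) = 5548 - (-102)*(-63) = 5548 - 1*6426 = 5548 - 6426 = -878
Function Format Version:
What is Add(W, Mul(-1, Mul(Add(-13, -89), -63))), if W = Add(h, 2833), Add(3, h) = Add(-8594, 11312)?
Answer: -878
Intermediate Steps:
h = 2715 (h = Add(-3, Add(-8594, 11312)) = Add(-3, 2718) = 2715)
W = 5548 (W = Add(2715, 2833) = 5548)
Add(W, Mul(-1, Mul(Add(-13, -89), -63))) = Add(5548, Mul(-1, Mul(Add(-13, -89), -63))) = Add(5548, Mul(-1, Mul(-102, -63))) = Add(5548, Mul(-1, 6426)) = Add(5548, -6426) = -878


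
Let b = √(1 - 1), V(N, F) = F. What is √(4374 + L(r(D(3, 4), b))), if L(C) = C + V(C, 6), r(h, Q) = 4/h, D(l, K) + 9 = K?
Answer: 2*√27370/5 ≈ 66.176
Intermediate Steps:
D(l, K) = -9 + K
b = 0 (b = √0 = 0)
L(C) = 6 + C (L(C) = C + 6 = 6 + C)
√(4374 + L(r(D(3, 4), b))) = √(4374 + (6 + 4/(-9 + 4))) = √(4374 + (6 + 4/(-5))) = √(4374 + (6 + 4*(-⅕))) = √(4374 + (6 - ⅘)) = √(4374 + 26/5) = √(21896/5) = 2*√27370/5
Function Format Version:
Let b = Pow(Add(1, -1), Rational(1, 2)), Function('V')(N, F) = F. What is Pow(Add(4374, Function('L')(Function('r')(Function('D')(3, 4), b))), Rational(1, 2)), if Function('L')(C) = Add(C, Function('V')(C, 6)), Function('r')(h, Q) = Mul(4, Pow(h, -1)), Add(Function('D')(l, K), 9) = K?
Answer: Mul(Rational(2, 5), Pow(27370, Rational(1, 2))) ≈ 66.176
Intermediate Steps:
Function('D')(l, K) = Add(-9, K)
b = 0 (b = Pow(0, Rational(1, 2)) = 0)
Function('L')(C) = Add(6, C) (Function('L')(C) = Add(C, 6) = Add(6, C))
Pow(Add(4374, Function('L')(Function('r')(Function('D')(3, 4), b))), Rational(1, 2)) = Pow(Add(4374, Add(6, Mul(4, Pow(Add(-9, 4), -1)))), Rational(1, 2)) = Pow(Add(4374, Add(6, Mul(4, Pow(-5, -1)))), Rational(1, 2)) = Pow(Add(4374, Add(6, Mul(4, Rational(-1, 5)))), Rational(1, 2)) = Pow(Add(4374, Add(6, Rational(-4, 5))), Rational(1, 2)) = Pow(Add(4374, Rational(26, 5)), Rational(1, 2)) = Pow(Rational(21896, 5), Rational(1, 2)) = Mul(Rational(2, 5), Pow(27370, Rational(1, 2)))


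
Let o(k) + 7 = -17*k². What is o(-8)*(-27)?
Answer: 29565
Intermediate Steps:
o(k) = -7 - 17*k²
o(-8)*(-27) = (-7 - 17*(-8)²)*(-27) = (-7 - 17*64)*(-27) = (-7 - 1088)*(-27) = -1095*(-27) = 29565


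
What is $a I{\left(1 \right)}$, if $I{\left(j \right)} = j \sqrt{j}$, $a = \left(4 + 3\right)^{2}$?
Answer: $49$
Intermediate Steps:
$a = 49$ ($a = 7^{2} = 49$)
$I{\left(j \right)} = j^{\frac{3}{2}}$
$a I{\left(1 \right)} = 49 \cdot 1^{\frac{3}{2}} = 49 \cdot 1 = 49$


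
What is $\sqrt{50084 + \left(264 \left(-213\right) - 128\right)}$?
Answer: $2 i \sqrt{1569} \approx 79.221 i$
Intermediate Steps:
$\sqrt{50084 + \left(264 \left(-213\right) - 128\right)} = \sqrt{50084 - 56360} = \sqrt{-6276} = 2 i \sqrt{1569}$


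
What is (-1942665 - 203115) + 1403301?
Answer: -742479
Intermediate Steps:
(-1942665 - 203115) + 1403301 = -2145780 + 1403301 = -742479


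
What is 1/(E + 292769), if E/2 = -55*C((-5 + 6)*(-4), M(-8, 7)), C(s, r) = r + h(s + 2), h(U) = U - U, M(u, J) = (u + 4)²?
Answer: 1/291009 ≈ 3.4363e-6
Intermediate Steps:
M(u, J) = (4 + u)²
h(U) = 0
C(s, r) = r (C(s, r) = r + 0 = r)
E = -1760 (E = 2*(-55*(4 - 8)²) = 2*(-55*(-4)²) = 2*(-55*16) = 2*(-880) = -1760)
1/(E + 292769) = 1/(-1760 + 292769) = 1/291009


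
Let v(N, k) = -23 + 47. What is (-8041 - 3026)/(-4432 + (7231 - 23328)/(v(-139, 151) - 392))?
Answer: 193936/76899 ≈ 2.5220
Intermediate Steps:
v(N, k) = 24
(-8041 - 3026)/(-4432 + (7231 - 23328)/(v(-139, 151) - 392)) = (-8041 - 3026)/(-4432 + (7231 - 23328)/(24 - 392)) = -11067/(-4432 - 16097/(-368)) = -11067/(-4432 - 16097*(-1/368)) = -11067/(-4432 + 16097/368) = -11067/(-1614879/368) = -11067*(-368/1614879) = 193936/76899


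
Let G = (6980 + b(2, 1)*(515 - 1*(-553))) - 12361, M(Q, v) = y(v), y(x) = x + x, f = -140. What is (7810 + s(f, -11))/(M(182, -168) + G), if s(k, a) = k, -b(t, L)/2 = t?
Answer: -7670/9989 ≈ -0.76784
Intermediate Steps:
b(t, L) = -2*t
y(x) = 2*x
M(Q, v) = 2*v
G = -9653 (G = (6980 + (-2*2)*(515 - 1*(-553))) - 12361 = (6980 - 4*(515 + 553)) - 12361 = (6980 - 4*1068) - 12361 = (6980 - 4272) - 12361 = 2708 - 12361 = -9653)
(7810 + s(f, -11))/(M(182, -168) + G) = (7810 - 140)/(2*(-168) - 9653) = 7670/(-336 - 9653) = 7670/(-9989) = 7670*(-1/9989) = -7670/9989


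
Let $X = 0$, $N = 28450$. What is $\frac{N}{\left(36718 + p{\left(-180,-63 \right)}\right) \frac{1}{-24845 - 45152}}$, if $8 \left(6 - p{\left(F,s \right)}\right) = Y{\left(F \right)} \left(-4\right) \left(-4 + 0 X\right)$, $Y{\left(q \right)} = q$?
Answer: $- \frac{995707325}{18542} \approx -53700.0$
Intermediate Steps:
$p{\left(F,s \right)} = 6 - 2 F$ ($p{\left(F,s \right)} = 6 - \frac{F \left(-4\right) \left(-4 + 0 \cdot 0\right)}{8} = 6 - \frac{- 4 F \left(-4 + 0\right)}{8} = 6 - \frac{- 4 F \left(-4\right)}{8} = 6 - \frac{16 F}{8} = 6 - 2 F$)
$\frac{N}{\left(36718 + p{\left(-180,-63 \right)}\right) \frac{1}{-24845 - 45152}} = \frac{28450}{\left(36718 + \left(6 - -360\right)\right) \frac{1}{-24845 - 45152}} = \frac{28450}{\left(36718 + \left(6 + 360\right)\right) \frac{1}{-69997}} = \frac{28450}{\left(36718 + 366\right) \left(- \frac{1}{69997}\right)} = \frac{28450}{37084 \left(- \frac{1}{69997}\right)} = \frac{28450}{- \frac{37084}{69997}} = 28450 \left(- \frac{69997}{37084}\right) = - \frac{995707325}{18542}$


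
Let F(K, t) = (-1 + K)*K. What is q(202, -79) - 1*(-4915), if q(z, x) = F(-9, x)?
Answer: 5005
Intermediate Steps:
F(K, t) = K*(-1 + K)
q(z, x) = 90 (q(z, x) = -9*(-1 - 9) = -9*(-10) = 90)
q(202, -79) - 1*(-4915) = 90 - 1*(-4915) = 90 + 4915 = 5005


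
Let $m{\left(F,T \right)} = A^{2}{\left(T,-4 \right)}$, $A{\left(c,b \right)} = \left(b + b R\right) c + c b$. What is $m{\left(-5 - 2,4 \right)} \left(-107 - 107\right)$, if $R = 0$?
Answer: $-219136$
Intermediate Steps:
$A{\left(c,b \right)} = 2 b c$ ($A{\left(c,b \right)} = \left(b + b 0\right) c + c b = \left(b + 0\right) c + b c = b c + b c = 2 b c$)
$m{\left(F,T \right)} = 64 T^{2}$ ($m{\left(F,T \right)} = \left(2 \left(-4\right) T\right)^{2} = \left(- 8 T\right)^{2} = 64 T^{2}$)
$m{\left(-5 - 2,4 \right)} \left(-107 - 107\right) = 64 \cdot 4^{2} \left(-107 - 107\right) = 64 \cdot 16 \left(-214\right) = 1024 \left(-214\right) = -219136$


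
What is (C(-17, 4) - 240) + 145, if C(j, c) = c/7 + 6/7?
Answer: -655/7 ≈ -93.571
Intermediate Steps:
C(j, c) = 6/7 + c/7 (C(j, c) = c*(1/7) + 6*(1/7) = c/7 + 6/7 = 6/7 + c/7)
(C(-17, 4) - 240) + 145 = ((6/7 + (1/7)*4) - 240) + 145 = ((6/7 + 4/7) - 240) + 145 = (10/7 - 240) + 145 = -1670/7 + 145 = -655/7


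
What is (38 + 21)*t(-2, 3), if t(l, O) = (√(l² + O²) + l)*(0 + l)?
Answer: 236 - 118*√13 ≈ -189.46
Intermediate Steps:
t(l, O) = l*(l + √(O² + l²)) (t(l, O) = (√(O² + l²) + l)*l = (l + √(O² + l²))*l = l*(l + √(O² + l²)))
(38 + 21)*t(-2, 3) = (38 + 21)*(-2*(-2 + √(3² + (-2)²))) = 59*(-2*(-2 + √(9 + 4))) = 59*(-2*(-2 + √13)) = 59*(4 - 2*√13) = 236 - 118*√13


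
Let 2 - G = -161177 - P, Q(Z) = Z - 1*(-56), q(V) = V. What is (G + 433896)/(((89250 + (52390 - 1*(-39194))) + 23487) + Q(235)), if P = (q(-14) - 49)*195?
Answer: 291395/102306 ≈ 2.8483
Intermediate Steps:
P = -12285 (P = (-14 - 49)*195 = -63*195 = -12285)
Q(Z) = 56 + Z (Q(Z) = Z + 56 = 56 + Z)
G = 148894 (G = 2 - (-161177 - 1*(-12285)) = 2 - (-161177 + 12285) = 2 - 1*(-148892) = 2 + 148892 = 148894)
(G + 433896)/(((89250 + (52390 - 1*(-39194))) + 23487) + Q(235)) = (148894 + 433896)/(((89250 + (52390 - 1*(-39194))) + 23487) + (56 + 235)) = 582790/(((89250 + (52390 + 39194)) + 23487) + 291) = 582790/(((89250 + 91584) + 23487) + 291) = 582790/((180834 + 23487) + 291) = 582790/(204321 + 291) = 582790/204612 = 582790*(1/204612) = 291395/102306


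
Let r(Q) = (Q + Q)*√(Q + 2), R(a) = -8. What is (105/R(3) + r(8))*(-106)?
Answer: 5565/4 - 1696*√10 ≈ -3972.0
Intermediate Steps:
r(Q) = 2*Q*√(2 + Q) (r(Q) = (2*Q)*√(2 + Q) = 2*Q*√(2 + Q))
(105/R(3) + r(8))*(-106) = (105/(-8) + 2*8*√(2 + 8))*(-106) = (105*(-⅛) + 2*8*√10)*(-106) = (-105/8 + 16*√10)*(-106) = 5565/4 - 1696*√10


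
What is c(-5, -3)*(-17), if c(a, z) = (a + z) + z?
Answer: 187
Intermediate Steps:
c(a, z) = a + 2*z
c(-5, -3)*(-17) = (-5 + 2*(-3))*(-17) = (-5 - 6)*(-17) = -11*(-17) = 187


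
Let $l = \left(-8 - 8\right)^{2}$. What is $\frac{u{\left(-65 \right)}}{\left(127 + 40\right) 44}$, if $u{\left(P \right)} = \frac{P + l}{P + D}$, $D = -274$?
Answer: $- \frac{191}{2490972} \approx -7.6677 \cdot 10^{-5}$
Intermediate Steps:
$l = 256$ ($l = \left(-16\right)^{2} = 256$)
$u{\left(P \right)} = \frac{256 + P}{-274 + P}$ ($u{\left(P \right)} = \frac{P + 256}{P - 274} = \frac{256 + P}{-274 + P}$)
$\frac{u{\left(-65 \right)}}{\left(127 + 40\right) 44} = \frac{\frac{1}{-274 - 65} \left(256 - 65\right)}{\left(127 + 40\right) 44} = \frac{\frac{1}{-339} \cdot 191}{167 \cdot 44} = \frac{\left(- \frac{1}{339}\right) 191}{7348} = \left(- \frac{191}{339}\right) \frac{1}{7348} = - \frac{191}{2490972}$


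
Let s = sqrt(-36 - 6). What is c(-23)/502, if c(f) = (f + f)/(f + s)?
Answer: 529/143321 + 23*I*sqrt(42)/143321 ≈ 0.003691 + 0.00104*I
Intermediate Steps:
s = I*sqrt(42) (s = sqrt(-42) = I*sqrt(42) ≈ 6.4807*I)
c(f) = 2*f/(f + I*sqrt(42)) (c(f) = (f + f)/(f + I*sqrt(42)) = (2*f)/(f + I*sqrt(42)) = 2*f/(f + I*sqrt(42)))
c(-23)/502 = (2*(-23)/(-23 + I*sqrt(42)))/502 = -46/(-23 + I*sqrt(42))*(1/502) = -23/(251*(-23 + I*sqrt(42)))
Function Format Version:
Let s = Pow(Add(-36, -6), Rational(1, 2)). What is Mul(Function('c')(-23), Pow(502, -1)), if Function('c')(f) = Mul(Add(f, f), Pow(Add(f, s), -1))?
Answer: Add(Rational(529, 143321), Mul(Rational(23, 143321), I, Pow(42, Rational(1, 2)))) ≈ Add(0.0036910, Mul(0.0010400, I))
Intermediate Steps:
s = Mul(I, Pow(42, Rational(1, 2))) (s = Pow(-42, Rational(1, 2)) = Mul(I, Pow(42, Rational(1, 2))) ≈ Mul(6.4807, I))
Function('c')(f) = Mul(2, f, Pow(Add(f, Mul(I, Pow(42, Rational(1, 2)))), -1)) (Function('c')(f) = Mul(Add(f, f), Pow(Add(f, Mul(I, Pow(42, Rational(1, 2)))), -1)) = Mul(Mul(2, f), Pow(Add(f, Mul(I, Pow(42, Rational(1, 2)))), -1)) = Mul(2, f, Pow(Add(f, Mul(I, Pow(42, Rational(1, 2)))), -1)))
Mul(Function('c')(-23), Pow(502, -1)) = Mul(Mul(2, -23, Pow(Add(-23, Mul(I, Pow(42, Rational(1, 2)))), -1)), Pow(502, -1)) = Mul(Mul(-46, Pow(Add(-23, Mul(I, Pow(42, Rational(1, 2)))), -1)), Rational(1, 502)) = Mul(Rational(-23, 251), Pow(Add(-23, Mul(I, Pow(42, Rational(1, 2)))), -1))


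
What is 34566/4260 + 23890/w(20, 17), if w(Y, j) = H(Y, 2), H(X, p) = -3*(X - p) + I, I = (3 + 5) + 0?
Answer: -8348447/16330 ≈ -511.23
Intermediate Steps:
I = 8 (I = 8 + 0 = 8)
H(X, p) = 8 - 3*X + 3*p (H(X, p) = -3*(X - p) + 8 = (-3*X + 3*p) + 8 = 8 - 3*X + 3*p)
w(Y, j) = 14 - 3*Y (w(Y, j) = 8 - 3*Y + 3*2 = 8 - 3*Y + 6 = 14 - 3*Y)
34566/4260 + 23890/w(20, 17) = 34566/4260 + 23890/(14 - 3*20) = 34566*(1/4260) + 23890/(14 - 60) = 5761/710 + 23890/(-46) = 5761/710 + 23890*(-1/46) = 5761/710 - 11945/23 = -8348447/16330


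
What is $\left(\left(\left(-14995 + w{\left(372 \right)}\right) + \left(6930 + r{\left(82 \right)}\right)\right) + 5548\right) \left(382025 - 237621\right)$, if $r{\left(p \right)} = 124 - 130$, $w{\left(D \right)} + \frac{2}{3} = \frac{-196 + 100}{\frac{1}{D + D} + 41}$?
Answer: $- \frac{33381530009308}{91515} \approx -3.6477 \cdot 10^{8}$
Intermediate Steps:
$w{\left(D \right)} = - \frac{2}{3} - \frac{96}{41 + \frac{1}{2 D}}$ ($w{\left(D \right)} = - \frac{2}{3} + \frac{-196 + 100}{\frac{1}{D + D} + 41} = - \frac{2}{3} - \frac{96}{\frac{1}{2 D} + 41} = - \frac{2}{3} - \frac{96}{41 + \frac{1}{2 D}}$)
$r{\left(p \right)} = -6$
$\left(\left(\left(-14995 + w{\left(372 \right)}\right) + \left(6930 + r{\left(82 \right)}\right)\right) + 5548\right) \left(382025 - 237621\right) = \left(\left(\left(-14995 + \frac{2 \left(-1 - 137640\right)}{3 \left(1 + 82 \cdot 372\right)}\right) + \left(6930 - 6\right)\right) + 5548\right) \left(382025 - 237621\right) = \left(\left(\left(-14995 + \frac{2 \left(-1 - 137640\right)}{3 \left(1 + 30504\right)}\right) + 6924\right) + 5548\right) 144404 = \left(\left(\left(-14995 + \frac{2}{3} \cdot \frac{1}{30505} \left(-137641\right)\right) + 6924\right) + 5548\right) 144404 = \left(\left(\left(-14995 - \frac{275282}{91515}\right) + 6924\right) + 5548\right) 144404 = \left(\left(- \frac{1372542707}{91515} + 6924\right) + 5548\right) 144404 = \left(- \frac{738892847}{91515} + 5548\right) 144404 = \left(- \frac{231167627}{91515}\right) 144404 = - \frac{33381530009308}{91515}$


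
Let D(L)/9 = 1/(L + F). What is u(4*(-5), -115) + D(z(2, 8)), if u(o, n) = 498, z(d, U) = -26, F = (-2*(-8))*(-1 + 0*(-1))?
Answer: 6969/14 ≈ 497.79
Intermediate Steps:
F = -16 (F = 16*(-1 + 0) = 16*(-1) = -16)
D(L) = 9/(-16 + L) (D(L) = 9/(L - 16) = 9/(-16 + L))
u(4*(-5), -115) + D(z(2, 8)) = 498 + 9/(-16 - 26) = 498 + 9/(-42) = 498 + 9*(-1/42) = 498 - 3/14 = 6969/14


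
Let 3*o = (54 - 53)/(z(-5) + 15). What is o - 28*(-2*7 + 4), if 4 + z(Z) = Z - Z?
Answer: 9241/33 ≈ 280.03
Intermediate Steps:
z(Z) = -4 (z(Z) = -4 + (Z - Z) = -4 + 0 = -4)
o = 1/33 (o = ((54 - 53)/(-4 + 15))/3 = (1/11)/3 = (1*(1/11))/3 = (⅓)*(1/11) = 1/33 ≈ 0.030303)
o - 28*(-2*7 + 4) = 1/33 - 28*(-2*7 + 4) = 1/33 - 28*(-14 + 4) = 1/33 - 28*(-10) = 1/33 + 280 = 9241/33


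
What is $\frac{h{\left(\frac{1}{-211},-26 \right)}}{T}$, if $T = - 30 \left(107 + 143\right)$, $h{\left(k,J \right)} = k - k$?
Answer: $0$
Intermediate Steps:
$h{\left(k,J \right)} = 0$
$T = -7500$ ($T = \left(-30\right) 250 = -7500$)
$\frac{h{\left(\frac{1}{-211},-26 \right)}}{T} = \frac{0}{-7500} = 0 \left(- \frac{1}{7500}\right) = 0$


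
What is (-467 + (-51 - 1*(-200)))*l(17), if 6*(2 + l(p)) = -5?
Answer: 901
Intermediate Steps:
l(p) = -17/6 (l(p) = -2 + (1/6)*(-5) = -2 - 5/6 = -17/6)
(-467 + (-51 - 1*(-200)))*l(17) = (-467 + (-51 - 1*(-200)))*(-17/6) = (-467 + (-51 + 200))*(-17/6) = (-467 + 149)*(-17/6) = -318*(-17/6) = 901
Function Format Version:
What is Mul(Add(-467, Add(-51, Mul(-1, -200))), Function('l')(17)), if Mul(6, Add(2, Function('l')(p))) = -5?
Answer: 901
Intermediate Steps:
Function('l')(p) = Rational(-17, 6) (Function('l')(p) = Add(-2, Mul(Rational(1, 6), -5)) = Add(-2, Rational(-5, 6)) = Rational(-17, 6))
Mul(Add(-467, Add(-51, Mul(-1, -200))), Function('l')(17)) = Mul(Add(-467, Add(-51, Mul(-1, -200))), Rational(-17, 6)) = Mul(Add(-467, Add(-51, 200)), Rational(-17, 6)) = Mul(Add(-467, 149), Rational(-17, 6)) = Mul(-318, Rational(-17, 6)) = 901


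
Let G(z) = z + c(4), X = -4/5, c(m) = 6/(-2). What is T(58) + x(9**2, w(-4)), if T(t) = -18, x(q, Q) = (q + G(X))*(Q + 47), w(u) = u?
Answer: 16508/5 ≈ 3301.6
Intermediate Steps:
c(m) = -3 (c(m) = 6*(-1/2) = -3)
X = -4/5 (X = -4*1/5 = -4/5 ≈ -0.80000)
G(z) = -3 + z (G(z) = z - 3 = -3 + z)
x(q, Q) = (47 + Q)*(-19/5 + q) (x(q, Q) = (q + (-3 - 4/5))*(Q + 47) = (q - 19/5)*(47 + Q) = (-19/5 + q)*(47 + Q) = (47 + Q)*(-19/5 + q))
T(58) + x(9**2, w(-4)) = -18 + (-893/5 + 47*9**2 - 19/5*(-4) - 4*9**2) = -18 + (-893/5 + 47*81 + 76/5 - 4*81) = -18 + (-893/5 + 3807 + 76/5 - 324) = -18 + 16598/5 = 16508/5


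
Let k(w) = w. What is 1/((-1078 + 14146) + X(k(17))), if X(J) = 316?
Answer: 1/13384 ≈ 7.4716e-5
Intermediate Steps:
1/((-1078 + 14146) + X(k(17))) = 1/((-1078 + 14146) + 316) = 1/(13068 + 316) = 1/13384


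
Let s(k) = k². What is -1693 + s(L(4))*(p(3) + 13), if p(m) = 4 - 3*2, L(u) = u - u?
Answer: -1693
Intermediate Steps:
L(u) = 0
p(m) = -2 (p(m) = 4 - 6 = -2)
-1693 + s(L(4))*(p(3) + 13) = -1693 + 0²*(-2 + 13) = -1693 + 0*11 = -1693 + 0 = -1693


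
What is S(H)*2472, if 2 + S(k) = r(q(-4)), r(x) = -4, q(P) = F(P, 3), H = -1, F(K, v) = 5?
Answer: -14832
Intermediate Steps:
q(P) = 5
S(k) = -6 (S(k) = -2 - 4 = -6)
S(H)*2472 = -6*2472 = -14832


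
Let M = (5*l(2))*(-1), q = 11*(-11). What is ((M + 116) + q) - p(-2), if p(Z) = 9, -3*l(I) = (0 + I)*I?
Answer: -22/3 ≈ -7.3333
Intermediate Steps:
l(I) = -I**2/3 (l(I) = -(0 + I)*I/3 = -I*I/3 = -I**2/3)
q = -121
M = 20/3 (M = (5*(-1/3*2**2))*(-1) = (5*(-1/3*4))*(-1) = (5*(-4/3))*(-1) = -20/3*(-1) = 20/3 ≈ 6.6667)
((M + 116) + q) - p(-2) = ((20/3 + 116) - 121) - 1*9 = (368/3 - 121) - 9 = 5/3 - 9 = -22/3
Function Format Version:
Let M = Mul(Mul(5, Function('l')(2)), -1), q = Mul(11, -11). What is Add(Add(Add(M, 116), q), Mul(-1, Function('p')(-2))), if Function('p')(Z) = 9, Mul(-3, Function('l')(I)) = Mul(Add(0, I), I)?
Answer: Rational(-22, 3) ≈ -7.3333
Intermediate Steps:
Function('l')(I) = Mul(Rational(-1, 3), Pow(I, 2)) (Function('l')(I) = Mul(Rational(-1, 3), Mul(Add(0, I), I)) = Mul(Rational(-1, 3), Mul(I, I)) = Mul(Rational(-1, 3), Pow(I, 2)))
q = -121
M = Rational(20, 3) (M = Mul(Mul(5, Mul(Rational(-1, 3), Pow(2, 2))), -1) = Mul(Mul(5, Mul(Rational(-1, 3), 4)), -1) = Mul(Mul(5, Rational(-4, 3)), -1) = Mul(Rational(-20, 3), -1) = Rational(20, 3) ≈ 6.6667)
Add(Add(Add(M, 116), q), Mul(-1, Function('p')(-2))) = Add(Add(Add(Rational(20, 3), 116), -121), Mul(-1, 9)) = Add(Add(Rational(368, 3), -121), -9) = Add(Rational(5, 3), -9) = Rational(-22, 3)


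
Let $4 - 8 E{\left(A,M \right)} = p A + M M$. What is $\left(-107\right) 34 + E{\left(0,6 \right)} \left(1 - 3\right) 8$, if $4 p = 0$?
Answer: $-3574$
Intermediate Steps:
$p = 0$ ($p = \frac{1}{4} \cdot 0 = 0$)
$E{\left(A,M \right)} = \frac{1}{2} - \frac{M^{2}}{8}$ ($E{\left(A,M \right)} = \frac{1}{2} - \frac{0 A + M M}{8} = \frac{1}{2} - \frac{0 + M^{2}}{8} = \frac{1}{2} - \frac{M^{2}}{8}$)
$\left(-107\right) 34 + E{\left(0,6 \right)} \left(1 - 3\right) 8 = \left(-107\right) 34 + \left(\frac{1}{2} - \frac{6^{2}}{8}\right) \left(1 - 3\right) 8 = -3638 + \left(\frac{1}{2} - \frac{9}{2}\right) \left(-2\right) 8 = -3638 + \left(-4\right) \left(-2\right) 8 = -3638 + 8 \cdot 8 = -3638 + 64 = -3574$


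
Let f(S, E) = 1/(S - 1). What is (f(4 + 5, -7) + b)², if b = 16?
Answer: 16641/64 ≈ 260.02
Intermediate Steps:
f(S, E) = 1/(-1 + S)
(f(4 + 5, -7) + b)² = (1/(-1 + (4 + 5)) + 16)² = (1/(-1 + 9) + 16)² = (1/8 + 16)² = (⅛ + 16)² = (129/8)² = 16641/64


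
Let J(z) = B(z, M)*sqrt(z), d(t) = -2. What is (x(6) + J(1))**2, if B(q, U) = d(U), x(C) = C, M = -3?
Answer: 16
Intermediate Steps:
B(q, U) = -2
J(z) = -2*sqrt(z)
(x(6) + J(1))**2 = (6 - 2*sqrt(1))**2 = (6 - 2*1)**2 = (6 - 2)**2 = 4**2 = 16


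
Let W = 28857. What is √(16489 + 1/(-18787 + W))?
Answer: 3*√185785045130/10070 ≈ 128.41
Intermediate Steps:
√(16489 + 1/(-18787 + W)) = √(16489 + 1/(-18787 + 28857)) = √(16489 + 1/10070) = √(166044231/10070) = 3*√185785045130/10070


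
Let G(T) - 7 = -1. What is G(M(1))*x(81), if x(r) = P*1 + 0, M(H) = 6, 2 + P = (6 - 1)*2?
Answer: 48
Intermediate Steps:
P = 8 (P = -2 + (6 - 1)*2 = -2 + 5*2 = -2 + 10 = 8)
G(T) = 6 (G(T) = 7 - 1 = 6)
x(r) = 8 (x(r) = 8*1 + 0 = 8 + 0 = 8)
G(M(1))*x(81) = 6*8 = 48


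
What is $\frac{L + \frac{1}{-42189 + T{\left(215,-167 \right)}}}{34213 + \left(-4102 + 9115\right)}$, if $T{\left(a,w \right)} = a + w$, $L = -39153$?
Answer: $- \frac{824973287}{826511433} \approx -0.99814$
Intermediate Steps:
$\frac{L + \frac{1}{-42189 + T{\left(215,-167 \right)}}}{34213 + \left(-4102 + 9115\right)} = \frac{-39153 + \frac{1}{-42189 + \left(215 - 167\right)}}{34213 + \left(-4102 + 9115\right)} = \frac{-39153 + \frac{1}{-42189 + 48}}{34213 + 5013} = \frac{-39153 + \frac{1}{-42141}}{39226} = \left(-39153 - \frac{1}{42141}\right) \frac{1}{39226} = \left(- \frac{1649946574}{42141}\right) \frac{1}{39226} = - \frac{824973287}{826511433}$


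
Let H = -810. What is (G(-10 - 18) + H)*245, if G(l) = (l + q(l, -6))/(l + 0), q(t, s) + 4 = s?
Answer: -396235/2 ≈ -1.9812e+5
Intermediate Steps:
q(t, s) = -4 + s
G(l) = (-10 + l)/l (G(l) = (l + (-4 - 6))/(l + 0) = (l - 10)/l = (-10 + l)/l)
(G(-10 - 18) + H)*245 = ((-10 + (-10 - 18))/(-10 - 18) - 810)*245 = ((-10 - 28)/(-28) - 810)*245 = (-1/28*(-38) - 810)*245 = (19/14 - 810)*245 = -11321/14*245 = -396235/2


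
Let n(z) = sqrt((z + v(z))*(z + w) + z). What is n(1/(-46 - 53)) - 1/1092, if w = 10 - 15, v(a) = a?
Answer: -1/1092 + sqrt(893)/99 ≈ 0.30093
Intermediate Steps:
w = -5
n(z) = sqrt(z + 2*z*(-5 + z)) (n(z) = sqrt((z + z)*(z - 5) + z) = sqrt((2*z)*(-5 + z) + z) = sqrt(2*z*(-5 + z) + z) = sqrt(z + 2*z*(-5 + z)))
n(1/(-46 - 53)) - 1/1092 = sqrt((-9 + 2/(-46 - 53))/(-46 - 53)) - 1/1092 = sqrt((-9 + 2/(-99))/(-99)) - 1*1/1092 = sqrt(-(-9 + 2*(-1/99))/99) - 1/1092 = sqrt(-(-9 - 2/99)/99) - 1/1092 = sqrt(-1/99*(-893/99)) - 1/1092 = sqrt(893/9801) - 1/1092 = sqrt(893)/99 - 1/1092 = -1/1092 + sqrt(893)/99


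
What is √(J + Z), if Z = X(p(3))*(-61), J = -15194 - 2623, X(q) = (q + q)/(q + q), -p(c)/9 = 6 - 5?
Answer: I*√17878 ≈ 133.71*I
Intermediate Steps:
p(c) = -9 (p(c) = -9*(6 - 5) = -9*1 = -9)
X(q) = 1 (X(q) = (2*q)/((2*q)) = (2*q)*(1/(2*q)) = 1)
J = -17817
Z = -61 (Z = 1*(-61) = -61)
√(J + Z) = √(-17817 - 61) = √(-17878) = I*√17878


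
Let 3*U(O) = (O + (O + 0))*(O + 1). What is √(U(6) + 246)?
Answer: √274 ≈ 16.553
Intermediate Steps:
U(O) = 2*O*(1 + O)/3 (U(O) = ((O + (O + 0))*(O + 1))/3 = ((O + O)*(1 + O))/3 = ((2*O)*(1 + O))/3 = (2*O*(1 + O))/3 = 2*O*(1 + O)/3)
√(U(6) + 246) = √((⅔)*6*(1 + 6) + 246) = √((⅔)*6*7 + 246) = √(28 + 246) = √274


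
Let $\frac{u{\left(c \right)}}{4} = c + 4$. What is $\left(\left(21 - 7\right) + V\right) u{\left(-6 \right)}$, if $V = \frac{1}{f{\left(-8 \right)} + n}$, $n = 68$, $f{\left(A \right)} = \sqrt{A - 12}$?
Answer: $\frac{4 \left(- 28 \sqrt{5} + 953 i\right)}{\sqrt{5} - 34 i} \approx -112.12 + 0.0077039 i$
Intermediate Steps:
$f{\left(A \right)} = \sqrt{-12 + A}$
$u{\left(c \right)} = 16 + 4 c$ ($u{\left(c \right)} = 4 \left(c + 4\right) = 4 \left(4 + c\right) = 16 + 4 c$)
$V = \frac{1}{68 + 2 i \sqrt{5}}$ ($V = \frac{1}{\sqrt{-12 - 8} + 68} = \frac{1}{\sqrt{-20} + 68} = \frac{1}{2 i \sqrt{5} + 68} = \frac{1}{68 + 2 i \sqrt{5}} \approx 0.014643 - 0.00096299 i$)
$\left(\left(21 - 7\right) + V\right) u{\left(-6 \right)} = \left(\left(21 - 7\right) + \left(\frac{17}{1161} - \frac{i \sqrt{5}}{2322}\right)\right) \left(16 + 4 \left(-6\right)\right) = \left(\left(21 - 7\right) + \left(\frac{17}{1161} - \frac{i \sqrt{5}}{2322}\right)\right) \left(16 - 24\right) = \left(14 + \left(\frac{17}{1161} - \frac{i \sqrt{5}}{2322}\right)\right) \left(-8\right) = \left(\frac{16271}{1161} - \frac{i \sqrt{5}}{2322}\right) \left(-8\right) = - \frac{130168}{1161} + \frac{4 i \sqrt{5}}{1161}$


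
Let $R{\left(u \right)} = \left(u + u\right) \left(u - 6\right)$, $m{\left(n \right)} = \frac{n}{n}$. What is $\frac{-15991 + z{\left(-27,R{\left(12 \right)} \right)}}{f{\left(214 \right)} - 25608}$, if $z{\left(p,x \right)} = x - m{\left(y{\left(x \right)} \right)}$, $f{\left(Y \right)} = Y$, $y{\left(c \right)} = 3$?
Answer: $\frac{7924}{12697} \approx 0.62408$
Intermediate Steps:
$m{\left(n \right)} = 1$
$R{\left(u \right)} = 2 u \left(-6 + u\right)$ ($R{\left(u \right)} = 2 u \left(u - 6\right) = 2 u \left(-6 + u\right)$)
$z{\left(p,x \right)} = -1 + x$ ($z{\left(p,x \right)} = x - 1 = -1 + x$)
$\frac{-15991 + z{\left(-27,R{\left(12 \right)} \right)}}{f{\left(214 \right)} - 25608} = \frac{-15991 - \left(1 - 24 \left(-6 + 12\right)\right)}{214 - 25608} = \frac{-15991 - \left(1 - 144\right)}{-25394} = \left(-15991 + \left(-1 + 144\right)\right) \left(- \frac{1}{25394}\right) = \left(-15991 + 143\right) \left(- \frac{1}{25394}\right) = \left(-15848\right) \left(- \frac{1}{25394}\right) = \frac{7924}{12697}$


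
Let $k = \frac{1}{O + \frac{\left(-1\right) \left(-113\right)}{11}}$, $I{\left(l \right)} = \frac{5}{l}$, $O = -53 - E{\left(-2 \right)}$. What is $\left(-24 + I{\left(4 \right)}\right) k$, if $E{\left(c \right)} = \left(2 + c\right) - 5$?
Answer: $\frac{1001}{1660} \approx 0.60301$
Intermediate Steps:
$E{\left(c \right)} = -3 + c$
$O = -48$ ($O = -53 - \left(-3 - 2\right) = -53 - -5 = -53 + 5 = -48$)
$k = - \frac{11}{415}$ ($k = \frac{1}{-48 + \frac{\left(-1\right) \left(-113\right)}{11}} = \frac{1}{-48 + 113 \cdot \frac{1}{11}} = \frac{1}{-48 + \frac{113}{11}} = \frac{1}{- \frac{415}{11}} = - \frac{11}{415} \approx -0.026506$)
$\left(-24 + I{\left(4 \right)}\right) k = \left(-24 + \frac{5}{4}\right) \left(- \frac{11}{415}\right) = \left(- \frac{91}{4}\right) \left(- \frac{11}{415}\right) = \frac{1001}{1660}$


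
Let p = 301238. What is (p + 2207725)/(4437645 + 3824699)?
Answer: 2508963/8262344 ≈ 0.30366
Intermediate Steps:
(p + 2207725)/(4437645 + 3824699) = (301238 + 2207725)/(4437645 + 3824699) = 2508963/8262344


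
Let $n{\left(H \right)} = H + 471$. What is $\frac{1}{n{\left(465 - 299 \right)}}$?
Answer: $\frac{1}{637} \approx 0.0015699$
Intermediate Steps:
$n{\left(H \right)} = 471 + H$
$\frac{1}{n{\left(465 - 299 \right)}} = \frac{1}{471 + \left(465 - 299\right)} = \frac{1}{471 + 166} = \frac{1}{637}$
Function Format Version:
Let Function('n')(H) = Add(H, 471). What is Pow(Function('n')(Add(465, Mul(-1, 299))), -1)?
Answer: Rational(1, 637) ≈ 0.0015699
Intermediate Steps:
Function('n')(H) = Add(471, H)
Pow(Function('n')(Add(465, Mul(-1, 299))), -1) = Pow(Add(471, Add(465, Mul(-1, 299))), -1) = Pow(Add(471, Add(465, -299)), -1) = Pow(Add(471, 166), -1) = Pow(637, -1) = Rational(1, 637)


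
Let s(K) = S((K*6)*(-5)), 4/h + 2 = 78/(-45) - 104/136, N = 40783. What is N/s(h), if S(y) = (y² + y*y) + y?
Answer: 3156145991/112224600 ≈ 28.123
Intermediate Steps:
S(y) = y + 2*y² (S(y) = (y² + y²) + y = 2*y² + y = y + 2*y²)
h = -1020/1147 (h = 4/(-2 + (78/(-45) - 104/136)) = 4/(-2 + (78*(-1/45) - 104*1/136)) = 4/(-2 + (-26/15 - 13/17)) = 4/(-2 - 637/255) = 4/(-1147/255) = 4*(-255/1147) = -1020/1147 ≈ -0.88928)
s(K) = -30*K*(1 - 60*K) (s(K) = ((K*6)*(-5))*(1 + 2*((K*6)*(-5))) = ((6*K)*(-5))*(1 + 2*((6*K)*(-5))) = (-30*K)*(1 + 2*(-30*K)) = (-30*K)*(1 - 60*K) = -30*K*(1 - 60*K))
N/s(h) = 40783/((30*(-1020/1147)*(-1 + 60*(-1020/1147)))) = 40783/((30*(-1020/1147)*(-1 - 61200/1147))) = 40783/((30*(-1020/1147)*(-62347/1147))) = 40783/(1907818200/1315609) = 40783*(1315609/1907818200) = 3156145991/112224600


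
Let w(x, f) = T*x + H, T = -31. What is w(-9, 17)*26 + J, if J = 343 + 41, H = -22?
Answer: 7066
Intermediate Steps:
J = 384
w(x, f) = -22 - 31*x (w(x, f) = -31*x - 22 = -22 - 31*x)
w(-9, 17)*26 + J = (-22 - 31*(-9))*26 + 384 = (-22 + 279)*26 + 384 = 257*26 + 384 = 6682 + 384 = 7066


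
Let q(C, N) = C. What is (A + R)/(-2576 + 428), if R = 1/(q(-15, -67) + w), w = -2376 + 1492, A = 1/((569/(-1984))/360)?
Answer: 642102329/1098768588 ≈ 0.58438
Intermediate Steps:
A = -714240/569 (A = 1/((569*(-1/1984))*(1/360)) = 1/(-569/1984*1/360) = 1/(-569/714240) = -714240/569 ≈ -1255.3)
w = -884
R = -1/899 (R = 1/(-15 - 884) = 1/(-899) = -1/899 ≈ -0.0011123)
(A + R)/(-2576 + 428) = (-714240/569 - 1/899)/(-2576 + 428) = -642102329/511531/(-2148) = -642102329/511531*(-1/2148) = 642102329/1098768588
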